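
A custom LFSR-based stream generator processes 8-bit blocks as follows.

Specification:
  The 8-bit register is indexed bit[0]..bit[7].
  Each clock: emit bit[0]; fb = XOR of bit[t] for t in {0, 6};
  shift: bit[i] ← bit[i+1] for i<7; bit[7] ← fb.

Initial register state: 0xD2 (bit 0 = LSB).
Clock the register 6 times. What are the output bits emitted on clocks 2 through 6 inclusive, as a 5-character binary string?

10010

reg_0 = 0xD2
clock 1: out=0, reg = 0xE9
clock 2: out=1, reg = 0x74
clock 3: out=0, reg = 0xBA
clock 4: out=0, reg = 0x5D
clock 5: out=1, reg = 0x2E
clock 6: out=0, reg = 0x17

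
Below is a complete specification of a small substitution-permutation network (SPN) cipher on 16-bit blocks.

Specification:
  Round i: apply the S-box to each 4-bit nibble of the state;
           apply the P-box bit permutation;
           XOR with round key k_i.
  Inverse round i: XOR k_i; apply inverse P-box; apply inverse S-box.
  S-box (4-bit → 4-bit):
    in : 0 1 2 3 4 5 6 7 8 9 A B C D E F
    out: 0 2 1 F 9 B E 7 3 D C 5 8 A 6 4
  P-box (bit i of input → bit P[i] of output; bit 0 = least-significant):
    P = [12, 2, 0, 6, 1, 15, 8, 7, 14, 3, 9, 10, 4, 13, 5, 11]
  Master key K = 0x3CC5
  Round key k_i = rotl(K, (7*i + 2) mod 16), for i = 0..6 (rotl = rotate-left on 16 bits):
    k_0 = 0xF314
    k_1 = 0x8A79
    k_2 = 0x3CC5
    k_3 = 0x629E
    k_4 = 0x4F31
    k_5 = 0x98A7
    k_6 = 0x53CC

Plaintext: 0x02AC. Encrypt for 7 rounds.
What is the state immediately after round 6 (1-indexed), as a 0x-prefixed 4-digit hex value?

s_0 = plaintext = 0x02AC
s_1 = Round(s_0, k_0) = 0xB2D4
s_2 = Round(s_1, k_1) = 0x5A89
s_3 = Round(s_2, k_2) = 0x8296
s_4 = Round(s_3, k_3) = 0x0349
s_5 = Round(s_4, k_4) = 0x19FA
s_6 = Round(s_5, k_5) = 0xFFE6
s_7 = Round(s_6, k_6) = 0xD0A9

0xFFE6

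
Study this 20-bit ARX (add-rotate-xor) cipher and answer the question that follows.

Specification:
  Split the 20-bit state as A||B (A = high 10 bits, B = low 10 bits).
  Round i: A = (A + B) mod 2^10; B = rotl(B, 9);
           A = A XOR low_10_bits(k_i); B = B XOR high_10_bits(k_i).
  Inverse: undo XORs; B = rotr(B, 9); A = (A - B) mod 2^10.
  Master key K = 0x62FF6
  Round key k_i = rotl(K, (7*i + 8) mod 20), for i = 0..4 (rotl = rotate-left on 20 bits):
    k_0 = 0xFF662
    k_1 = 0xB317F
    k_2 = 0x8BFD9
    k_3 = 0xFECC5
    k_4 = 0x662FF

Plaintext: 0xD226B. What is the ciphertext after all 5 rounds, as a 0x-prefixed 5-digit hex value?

s_0 = plaintext = 0xD226B
s_1 = Round(s_0, k_0) = 0xF44C8
s_2 = Round(s_1, k_1) = 0x79AA8
s_3 = Round(s_2, k_2) = 0xD5F7B
s_4 = Round(s_3, k_3) = 0x85C46
s_5 = Round(s_4, k_4) = 0x289BB

0x289BB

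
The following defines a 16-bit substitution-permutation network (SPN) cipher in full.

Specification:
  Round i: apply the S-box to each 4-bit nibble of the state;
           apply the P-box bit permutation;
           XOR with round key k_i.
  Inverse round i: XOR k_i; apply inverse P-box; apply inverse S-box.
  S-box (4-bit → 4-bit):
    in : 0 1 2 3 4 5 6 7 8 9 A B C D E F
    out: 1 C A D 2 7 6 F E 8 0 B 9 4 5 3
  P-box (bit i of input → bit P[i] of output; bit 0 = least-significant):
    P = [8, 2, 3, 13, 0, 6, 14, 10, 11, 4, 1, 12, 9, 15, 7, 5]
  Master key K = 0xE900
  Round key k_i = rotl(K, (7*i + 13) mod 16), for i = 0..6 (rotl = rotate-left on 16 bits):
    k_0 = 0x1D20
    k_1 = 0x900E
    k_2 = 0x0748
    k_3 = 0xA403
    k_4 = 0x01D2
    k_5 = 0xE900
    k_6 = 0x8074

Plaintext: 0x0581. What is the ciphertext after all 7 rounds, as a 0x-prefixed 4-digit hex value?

0xA5E7

s_0 = plaintext = 0x0581
s_1 = Round(s_0, k_0) = 0x737A
s_2 = Round(s_1, k_1) = 0x4EED
s_3 = Round(s_2, k_2) = 0xCF43
s_4 = Round(s_3, k_3) = 0x8F7B
s_5 = Round(s_4, k_4) = 0xEC27
s_6 = Round(s_5, k_5) = 0xD6CC
s_7 = Round(s_6, k_6) = 0xA5E7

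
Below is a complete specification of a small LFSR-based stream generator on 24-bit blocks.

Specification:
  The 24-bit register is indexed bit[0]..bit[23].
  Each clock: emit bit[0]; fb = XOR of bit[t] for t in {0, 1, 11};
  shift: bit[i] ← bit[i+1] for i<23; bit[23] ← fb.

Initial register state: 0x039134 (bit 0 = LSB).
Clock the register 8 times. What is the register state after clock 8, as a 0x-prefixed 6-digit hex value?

reg_0 = 0x039134
clock 1: out=0, reg = 0x01C89A
clock 2: out=0, reg = 0x00E44D
clock 3: out=1, reg = 0x807226
clock 4: out=0, reg = 0xC03913
clock 5: out=1, reg = 0xE01C89
clock 6: out=1, reg = 0x700E44
clock 7: out=0, reg = 0xB80722
clock 8: out=0, reg = 0xDC0391

0xDC0391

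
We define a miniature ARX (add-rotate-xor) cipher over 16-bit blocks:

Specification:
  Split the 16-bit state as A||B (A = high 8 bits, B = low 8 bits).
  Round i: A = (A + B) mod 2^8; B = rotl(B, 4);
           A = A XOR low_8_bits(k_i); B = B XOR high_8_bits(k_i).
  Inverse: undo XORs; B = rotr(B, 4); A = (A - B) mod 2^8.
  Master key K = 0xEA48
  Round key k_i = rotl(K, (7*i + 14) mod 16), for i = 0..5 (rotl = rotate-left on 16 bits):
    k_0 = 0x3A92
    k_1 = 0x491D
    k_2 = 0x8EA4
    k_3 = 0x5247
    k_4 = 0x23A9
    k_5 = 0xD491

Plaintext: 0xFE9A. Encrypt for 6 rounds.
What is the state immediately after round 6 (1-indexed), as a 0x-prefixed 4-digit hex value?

s_0 = plaintext = 0xFE9A
s_1 = Round(s_0, k_0) = 0x0A93
s_2 = Round(s_1, k_1) = 0x8070
s_3 = Round(s_2, k_2) = 0x5489
s_4 = Round(s_3, k_3) = 0x9ACA
s_5 = Round(s_4, k_4) = 0xCD8F
s_6 = Round(s_5, k_5) = 0xCD2C

0xCD2C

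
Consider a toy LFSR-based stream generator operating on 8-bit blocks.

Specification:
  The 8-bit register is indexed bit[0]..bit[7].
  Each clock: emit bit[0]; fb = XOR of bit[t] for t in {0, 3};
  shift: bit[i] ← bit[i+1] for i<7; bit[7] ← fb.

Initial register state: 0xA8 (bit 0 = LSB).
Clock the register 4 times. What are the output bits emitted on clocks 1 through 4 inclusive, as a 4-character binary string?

0001

reg_0 = 0xA8
clock 1: out=0, reg = 0xD4
clock 2: out=0, reg = 0x6A
clock 3: out=0, reg = 0xB5
clock 4: out=1, reg = 0xDA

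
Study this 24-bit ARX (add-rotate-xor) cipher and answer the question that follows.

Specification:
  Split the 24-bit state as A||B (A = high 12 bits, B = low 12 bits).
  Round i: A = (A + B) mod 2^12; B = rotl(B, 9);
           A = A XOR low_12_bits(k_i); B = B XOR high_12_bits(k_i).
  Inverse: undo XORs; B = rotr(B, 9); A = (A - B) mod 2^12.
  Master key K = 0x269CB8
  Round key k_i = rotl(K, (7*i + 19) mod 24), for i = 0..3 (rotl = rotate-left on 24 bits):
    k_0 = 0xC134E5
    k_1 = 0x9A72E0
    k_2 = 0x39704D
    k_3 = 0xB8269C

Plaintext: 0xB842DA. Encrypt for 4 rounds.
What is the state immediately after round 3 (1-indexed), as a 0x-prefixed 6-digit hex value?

0xADCE82

s_0 = plaintext = 0xB842DA
s_1 = Round(s_0, k_0) = 0xABB848
s_2 = Round(s_1, k_1) = 0x1E38AE
s_3 = Round(s_2, k_2) = 0xADCE82
s_4 = Round(s_3, k_3) = 0xFC2E52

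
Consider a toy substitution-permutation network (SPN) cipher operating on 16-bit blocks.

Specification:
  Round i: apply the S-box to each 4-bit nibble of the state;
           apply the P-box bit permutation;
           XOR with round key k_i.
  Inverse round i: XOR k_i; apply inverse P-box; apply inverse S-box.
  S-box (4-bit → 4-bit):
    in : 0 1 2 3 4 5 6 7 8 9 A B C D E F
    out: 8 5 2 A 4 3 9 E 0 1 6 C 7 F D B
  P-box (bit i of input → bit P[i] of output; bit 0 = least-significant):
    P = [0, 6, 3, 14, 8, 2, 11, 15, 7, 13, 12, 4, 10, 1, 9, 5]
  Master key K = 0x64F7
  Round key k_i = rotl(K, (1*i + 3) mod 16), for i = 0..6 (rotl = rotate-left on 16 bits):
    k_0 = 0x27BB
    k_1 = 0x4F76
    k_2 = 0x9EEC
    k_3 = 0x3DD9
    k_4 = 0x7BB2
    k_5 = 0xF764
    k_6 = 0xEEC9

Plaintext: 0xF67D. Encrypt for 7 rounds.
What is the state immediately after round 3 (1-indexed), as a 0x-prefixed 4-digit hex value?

s_0 = plaintext = 0xF67D
s_1 = Round(s_0, k_0) = 0xEB44
s_2 = Round(s_1, k_1) = 0x514E
s_3 = Round(s_2, k_2) = 0xC267
s_4 = Round(s_3, k_3) = 0xDA93
s_5 = Round(s_4, k_4) = 0x0CD0
s_6 = Round(s_5, k_5) = 0x0EC0
s_7 = Round(s_6, k_6) = 0xB77D

0xC267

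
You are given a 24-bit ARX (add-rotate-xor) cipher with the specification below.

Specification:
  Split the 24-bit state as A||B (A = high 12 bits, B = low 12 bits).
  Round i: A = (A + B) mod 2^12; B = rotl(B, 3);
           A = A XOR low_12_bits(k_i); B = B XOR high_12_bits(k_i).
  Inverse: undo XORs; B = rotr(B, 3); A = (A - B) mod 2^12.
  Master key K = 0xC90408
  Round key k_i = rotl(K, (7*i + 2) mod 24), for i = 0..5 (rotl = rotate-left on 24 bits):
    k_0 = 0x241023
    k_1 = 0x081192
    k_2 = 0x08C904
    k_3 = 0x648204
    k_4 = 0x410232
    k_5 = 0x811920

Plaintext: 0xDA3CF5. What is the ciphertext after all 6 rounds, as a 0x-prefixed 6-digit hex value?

s_0 = plaintext = 0xDA3CF5
s_1 = Round(s_0, k_0) = 0xABB5EF
s_2 = Round(s_1, k_1) = 0x138FFB
s_3 = Round(s_2, k_2) = 0x837F53
s_4 = Round(s_3, k_3) = 0x58ECD7
s_5 = Round(s_4, k_4) = 0x0572AE
s_6 = Round(s_5, k_5) = 0xA25D60

0xA25D60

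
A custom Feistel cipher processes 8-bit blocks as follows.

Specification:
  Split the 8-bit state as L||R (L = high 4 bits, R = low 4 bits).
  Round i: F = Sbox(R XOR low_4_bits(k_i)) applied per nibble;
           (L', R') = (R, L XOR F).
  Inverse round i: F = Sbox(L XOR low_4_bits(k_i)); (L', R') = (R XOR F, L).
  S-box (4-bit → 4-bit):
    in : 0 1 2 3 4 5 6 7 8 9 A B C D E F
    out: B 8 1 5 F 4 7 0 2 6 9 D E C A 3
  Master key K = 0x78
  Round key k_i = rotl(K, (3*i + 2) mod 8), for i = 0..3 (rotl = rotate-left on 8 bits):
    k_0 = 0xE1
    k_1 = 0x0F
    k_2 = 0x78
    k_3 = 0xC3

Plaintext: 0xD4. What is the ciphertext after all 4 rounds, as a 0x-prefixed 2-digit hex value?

s_0 = plaintext = 0xD4
s_1 = Round(s_0, k_0) = 0x49
s_2 = Round(s_1, k_1) = 0x93
s_3 = Round(s_2, k_2) = 0x34
s_4 = Round(s_3, k_3) = 0x43

0x43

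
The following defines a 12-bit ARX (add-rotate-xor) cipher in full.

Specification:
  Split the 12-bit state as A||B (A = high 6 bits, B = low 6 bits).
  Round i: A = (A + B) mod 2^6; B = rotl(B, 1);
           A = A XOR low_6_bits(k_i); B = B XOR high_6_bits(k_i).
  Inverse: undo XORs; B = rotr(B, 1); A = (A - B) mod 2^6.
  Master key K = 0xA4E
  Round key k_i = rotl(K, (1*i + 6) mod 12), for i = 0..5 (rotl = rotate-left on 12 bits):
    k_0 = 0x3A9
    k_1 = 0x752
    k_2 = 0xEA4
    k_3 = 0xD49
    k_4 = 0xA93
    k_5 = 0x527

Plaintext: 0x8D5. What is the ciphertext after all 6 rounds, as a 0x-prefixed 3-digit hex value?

s_0 = plaintext = 0x8D5
s_1 = Round(s_0, k_0) = 0x464
s_2 = Round(s_1, k_1) = 0x9D4
s_3 = Round(s_2, k_2) = 0x7D2
s_4 = Round(s_3, k_3) = 0xE11
s_5 = Round(s_4, k_4) = 0x688
s_6 = Round(s_5, k_5) = 0x144

0x144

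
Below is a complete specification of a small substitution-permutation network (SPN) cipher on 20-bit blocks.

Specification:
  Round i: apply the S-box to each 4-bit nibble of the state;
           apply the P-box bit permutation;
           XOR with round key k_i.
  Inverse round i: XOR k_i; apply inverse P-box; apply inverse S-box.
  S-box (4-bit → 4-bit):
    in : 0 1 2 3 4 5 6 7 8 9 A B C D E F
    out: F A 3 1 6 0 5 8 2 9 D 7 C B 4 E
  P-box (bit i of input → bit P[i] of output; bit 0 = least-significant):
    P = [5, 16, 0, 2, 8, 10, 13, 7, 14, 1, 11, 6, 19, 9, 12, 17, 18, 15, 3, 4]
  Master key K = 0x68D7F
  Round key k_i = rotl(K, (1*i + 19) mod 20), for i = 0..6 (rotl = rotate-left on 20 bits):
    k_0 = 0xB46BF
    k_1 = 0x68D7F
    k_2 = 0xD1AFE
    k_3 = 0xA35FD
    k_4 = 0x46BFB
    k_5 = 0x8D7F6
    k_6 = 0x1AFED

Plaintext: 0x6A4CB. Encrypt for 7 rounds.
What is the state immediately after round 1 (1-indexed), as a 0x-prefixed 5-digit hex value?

0x47E14

s_0 = plaintext = 0x6A4CB
s_1 = Round(s_0, k_0) = 0x47E14
s_2 = Round(s_1, k_1) = 0x501F6
s_3 = Round(s_2, k_2) = 0x72C1D
s_4 = Round(s_3, k_3) = 0x33B09
s_5 = Round(s_4, k_4) = 0x8065D
s_6 = Round(s_5, k_5) = 0x30DD2
s_7 = Round(s_6, k_6) = 0xEF80F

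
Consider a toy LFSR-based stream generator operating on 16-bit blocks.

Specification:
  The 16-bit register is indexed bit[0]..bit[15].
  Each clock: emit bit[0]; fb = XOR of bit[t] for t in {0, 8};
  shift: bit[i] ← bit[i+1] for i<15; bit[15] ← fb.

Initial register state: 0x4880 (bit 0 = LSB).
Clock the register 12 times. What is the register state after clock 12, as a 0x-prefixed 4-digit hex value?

reg_0 = 0x4880
clock 1: out=0, reg = 0x2440
clock 2: out=0, reg = 0x1220
clock 3: out=0, reg = 0x0910
clock 4: out=0, reg = 0x8488
clock 5: out=0, reg = 0x4244
clock 6: out=0, reg = 0x2122
clock 7: out=0, reg = 0x9091
clock 8: out=1, reg = 0xC848
clock 9: out=0, reg = 0x6424
clock 10: out=0, reg = 0x3212
clock 11: out=0, reg = 0x1909
clock 12: out=1, reg = 0x0C84

0x0C84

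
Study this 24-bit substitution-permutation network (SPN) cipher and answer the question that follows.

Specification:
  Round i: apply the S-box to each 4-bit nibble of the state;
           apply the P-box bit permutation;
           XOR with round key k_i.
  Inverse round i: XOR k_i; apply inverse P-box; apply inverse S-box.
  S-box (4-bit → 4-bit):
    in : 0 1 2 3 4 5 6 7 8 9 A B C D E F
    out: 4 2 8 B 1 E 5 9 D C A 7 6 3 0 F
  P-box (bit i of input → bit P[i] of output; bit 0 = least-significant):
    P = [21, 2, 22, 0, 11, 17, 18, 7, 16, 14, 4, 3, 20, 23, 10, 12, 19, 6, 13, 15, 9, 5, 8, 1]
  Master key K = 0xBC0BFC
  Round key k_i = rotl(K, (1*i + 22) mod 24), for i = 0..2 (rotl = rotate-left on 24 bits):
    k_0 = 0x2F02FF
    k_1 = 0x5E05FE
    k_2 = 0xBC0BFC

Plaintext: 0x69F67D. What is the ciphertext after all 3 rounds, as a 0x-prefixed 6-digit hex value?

s_0 = plaintext = 0x69F67D
s_1 = Round(s_0, k_0) = 0x9EBD6B
s_2 = Round(s_1, k_1) = 0xAB48F8
s_3 = Round(s_2, k_2) = 0xC32307

0xC32307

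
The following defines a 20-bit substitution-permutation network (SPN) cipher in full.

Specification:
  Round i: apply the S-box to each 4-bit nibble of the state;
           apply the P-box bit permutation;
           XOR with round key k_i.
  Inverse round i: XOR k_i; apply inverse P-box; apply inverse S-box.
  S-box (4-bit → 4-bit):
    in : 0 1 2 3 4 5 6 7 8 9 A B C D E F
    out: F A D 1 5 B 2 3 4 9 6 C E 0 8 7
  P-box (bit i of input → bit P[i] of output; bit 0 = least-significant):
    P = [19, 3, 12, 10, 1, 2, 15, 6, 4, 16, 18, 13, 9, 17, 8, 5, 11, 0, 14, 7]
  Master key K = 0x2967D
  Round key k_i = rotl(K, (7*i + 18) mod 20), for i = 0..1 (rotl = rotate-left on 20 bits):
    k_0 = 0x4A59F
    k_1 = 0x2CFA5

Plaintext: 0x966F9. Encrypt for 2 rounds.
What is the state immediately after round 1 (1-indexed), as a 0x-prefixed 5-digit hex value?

0xF2919

s_0 = plaintext = 0x966F9
s_1 = Round(s_0, k_0) = 0xF2919
s_2 = Round(s_1, k_1) = 0xAA0D0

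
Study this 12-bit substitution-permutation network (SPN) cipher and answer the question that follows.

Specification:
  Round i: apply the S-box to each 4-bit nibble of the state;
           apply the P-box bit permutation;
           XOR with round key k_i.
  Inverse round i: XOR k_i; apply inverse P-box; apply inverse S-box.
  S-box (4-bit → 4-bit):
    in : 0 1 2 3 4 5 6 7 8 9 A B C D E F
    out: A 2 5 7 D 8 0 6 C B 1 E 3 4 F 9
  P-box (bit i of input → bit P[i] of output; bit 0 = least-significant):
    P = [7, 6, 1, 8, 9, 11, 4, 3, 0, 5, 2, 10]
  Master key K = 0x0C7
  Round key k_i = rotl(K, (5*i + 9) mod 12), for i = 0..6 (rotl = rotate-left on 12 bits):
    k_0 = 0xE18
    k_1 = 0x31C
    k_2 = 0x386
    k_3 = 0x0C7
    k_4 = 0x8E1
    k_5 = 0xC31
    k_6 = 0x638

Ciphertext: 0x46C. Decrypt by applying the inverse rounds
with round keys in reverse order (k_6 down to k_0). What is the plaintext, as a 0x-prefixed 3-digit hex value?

s_0 = ciphertext = 0x46C
s_1 = InvRound(s_0, k_6) = 0xD21
s_2 = InvRound(s_1, k_5) = 0x6D5
s_3 = InvRound(s_2, k_4) = 0xB36
s_4 = InvRound(s_3, k_3) = 0xC39
s_5 = InvRound(s_4, k_2) = 0xEE4
s_6 = InvRound(s_5, k_1) = 0x0B9
s_7 = InvRound(s_6, k_0) = 0x9CA

0x9CA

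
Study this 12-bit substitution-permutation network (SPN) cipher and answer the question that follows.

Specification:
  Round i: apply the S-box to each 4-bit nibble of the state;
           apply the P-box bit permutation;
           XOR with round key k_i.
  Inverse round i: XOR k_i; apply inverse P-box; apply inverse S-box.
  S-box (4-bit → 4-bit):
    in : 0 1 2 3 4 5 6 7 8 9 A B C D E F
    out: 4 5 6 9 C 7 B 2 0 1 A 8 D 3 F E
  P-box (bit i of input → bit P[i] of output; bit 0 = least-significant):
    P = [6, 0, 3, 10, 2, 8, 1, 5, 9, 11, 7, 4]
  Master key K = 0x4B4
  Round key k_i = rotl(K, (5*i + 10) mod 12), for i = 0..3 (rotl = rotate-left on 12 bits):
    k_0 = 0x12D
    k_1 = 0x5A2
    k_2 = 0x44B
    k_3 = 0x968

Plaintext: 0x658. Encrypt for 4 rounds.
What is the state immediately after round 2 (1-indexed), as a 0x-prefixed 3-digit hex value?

s_0 = plaintext = 0x658
s_1 = Round(s_0, k_0) = 0xA3B
s_2 = Round(s_1, k_1) = 0x996
s_3 = Round(s_2, k_2) = 0x20E
s_4 = Round(s_3, k_3) = 0x5A3

0x996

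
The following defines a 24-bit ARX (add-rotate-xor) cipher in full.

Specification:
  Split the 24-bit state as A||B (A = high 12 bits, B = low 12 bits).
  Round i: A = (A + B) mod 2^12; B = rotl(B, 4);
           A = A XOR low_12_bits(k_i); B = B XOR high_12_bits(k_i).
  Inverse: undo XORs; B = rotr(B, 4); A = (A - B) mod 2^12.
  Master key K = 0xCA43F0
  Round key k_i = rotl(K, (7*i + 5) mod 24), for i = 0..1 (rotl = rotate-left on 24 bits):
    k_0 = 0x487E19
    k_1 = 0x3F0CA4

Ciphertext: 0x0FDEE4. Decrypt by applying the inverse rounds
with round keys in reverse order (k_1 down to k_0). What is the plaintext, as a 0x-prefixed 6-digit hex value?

0x38C605

s_0 = ciphertext = 0x0FDEE4
s_1 = InvRound(s_0, k_1) = 0x7884D1
s_2 = InvRound(s_1, k_0) = 0x38C605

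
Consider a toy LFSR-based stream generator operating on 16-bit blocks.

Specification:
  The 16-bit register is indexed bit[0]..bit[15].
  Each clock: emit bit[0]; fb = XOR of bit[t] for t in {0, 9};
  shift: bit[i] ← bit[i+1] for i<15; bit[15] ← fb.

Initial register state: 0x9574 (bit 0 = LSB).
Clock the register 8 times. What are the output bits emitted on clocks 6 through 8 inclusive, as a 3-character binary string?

110

reg_0 = 0x9574
clock 1: out=0, reg = 0x4ABA
clock 2: out=0, reg = 0xA55D
clock 3: out=1, reg = 0xD2AE
clock 4: out=0, reg = 0xE957
clock 5: out=1, reg = 0xF4AB
clock 6: out=1, reg = 0xFA55
clock 7: out=1, reg = 0x7D2A
clock 8: out=0, reg = 0x3E95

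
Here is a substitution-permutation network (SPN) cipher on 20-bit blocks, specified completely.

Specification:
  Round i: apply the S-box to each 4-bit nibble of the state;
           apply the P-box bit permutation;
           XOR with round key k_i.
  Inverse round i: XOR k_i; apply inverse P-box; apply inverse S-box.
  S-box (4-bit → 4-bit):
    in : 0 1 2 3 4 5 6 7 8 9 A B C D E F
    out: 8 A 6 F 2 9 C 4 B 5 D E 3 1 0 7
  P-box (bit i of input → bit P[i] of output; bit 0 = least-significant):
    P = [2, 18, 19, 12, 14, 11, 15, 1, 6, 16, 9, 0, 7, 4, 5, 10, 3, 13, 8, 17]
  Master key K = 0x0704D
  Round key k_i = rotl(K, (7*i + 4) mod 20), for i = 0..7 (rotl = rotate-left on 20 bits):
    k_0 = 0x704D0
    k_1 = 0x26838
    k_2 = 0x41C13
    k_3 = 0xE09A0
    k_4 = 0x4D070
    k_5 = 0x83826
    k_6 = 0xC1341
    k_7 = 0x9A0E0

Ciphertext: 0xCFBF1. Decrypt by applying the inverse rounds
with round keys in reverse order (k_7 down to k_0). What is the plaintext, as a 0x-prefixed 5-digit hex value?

0x82548

s_0 = ciphertext = 0xCFBF1
s_1 = InvRound(s_0, k_7) = 0x74BC1
s_2 = InvRound(s_1, k_6) = 0x0D4C6
s_3 = InvRound(s_2, k_5) = 0x4ADF7
s_4 = InvRound(s_3, k_4) = 0x25085
s_5 = InvRound(s_4, k_3) = 0x770C3
s_6 = InvRound(s_5, k_2) = 0x18CCE
s_7 = InvRound(s_6, k_1) = 0x13CAD
s_8 = InvRound(s_7, k_0) = 0x82548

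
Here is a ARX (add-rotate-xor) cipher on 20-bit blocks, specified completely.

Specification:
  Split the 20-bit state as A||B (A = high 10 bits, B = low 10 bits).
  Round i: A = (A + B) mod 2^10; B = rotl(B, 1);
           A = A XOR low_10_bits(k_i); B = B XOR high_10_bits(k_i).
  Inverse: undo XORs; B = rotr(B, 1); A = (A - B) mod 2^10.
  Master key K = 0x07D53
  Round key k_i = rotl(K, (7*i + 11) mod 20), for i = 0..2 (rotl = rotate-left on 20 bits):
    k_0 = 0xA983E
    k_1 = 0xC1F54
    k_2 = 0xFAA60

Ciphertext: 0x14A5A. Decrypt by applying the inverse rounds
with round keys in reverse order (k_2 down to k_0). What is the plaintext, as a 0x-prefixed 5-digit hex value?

0xDF6A4

s_0 = ciphertext = 0x14A5A
s_1 = InvRound(s_0, k_2) = 0x568D8
s_2 = InvRound(s_1, k_1) = 0x87FEF
s_3 = InvRound(s_2, k_0) = 0xDF6A4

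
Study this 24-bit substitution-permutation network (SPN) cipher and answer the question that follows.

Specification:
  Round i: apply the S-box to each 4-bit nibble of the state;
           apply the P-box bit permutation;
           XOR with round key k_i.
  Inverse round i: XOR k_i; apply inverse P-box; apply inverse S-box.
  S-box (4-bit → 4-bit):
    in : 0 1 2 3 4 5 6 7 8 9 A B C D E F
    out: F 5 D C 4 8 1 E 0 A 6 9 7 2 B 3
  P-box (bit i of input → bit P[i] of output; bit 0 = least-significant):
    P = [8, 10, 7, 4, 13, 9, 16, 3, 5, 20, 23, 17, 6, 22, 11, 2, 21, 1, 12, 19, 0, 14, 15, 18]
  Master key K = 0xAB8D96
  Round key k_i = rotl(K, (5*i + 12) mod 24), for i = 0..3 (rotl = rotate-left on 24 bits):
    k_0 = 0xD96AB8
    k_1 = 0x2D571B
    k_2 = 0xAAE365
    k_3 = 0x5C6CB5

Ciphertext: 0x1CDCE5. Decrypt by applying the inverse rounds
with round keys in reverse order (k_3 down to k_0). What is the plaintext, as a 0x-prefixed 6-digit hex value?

s_0 = ciphertext = 0x1CDCE5
s_1 = InvRound(s_0, k_3) = 0x44F865
s_2 = InvRound(s_1, k_2) = 0x52A3D6
s_3 = InvRound(s_2, k_1) = 0x02E92A
s_4 = InvRound(s_3, k_0) = 0x49D7A2

0x49D7A2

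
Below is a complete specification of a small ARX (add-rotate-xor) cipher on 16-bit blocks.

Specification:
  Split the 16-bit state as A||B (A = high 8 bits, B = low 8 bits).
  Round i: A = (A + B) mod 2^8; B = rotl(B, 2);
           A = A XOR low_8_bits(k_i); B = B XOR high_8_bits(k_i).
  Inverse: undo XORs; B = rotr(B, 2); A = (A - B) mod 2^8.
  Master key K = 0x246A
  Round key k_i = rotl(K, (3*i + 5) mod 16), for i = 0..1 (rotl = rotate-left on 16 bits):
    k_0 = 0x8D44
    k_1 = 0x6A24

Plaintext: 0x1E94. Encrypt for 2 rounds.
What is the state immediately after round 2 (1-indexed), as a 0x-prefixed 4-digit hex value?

s_0 = plaintext = 0x1E94
s_1 = Round(s_0, k_0) = 0xF6DF
s_2 = Round(s_1, k_1) = 0xF115

0xF115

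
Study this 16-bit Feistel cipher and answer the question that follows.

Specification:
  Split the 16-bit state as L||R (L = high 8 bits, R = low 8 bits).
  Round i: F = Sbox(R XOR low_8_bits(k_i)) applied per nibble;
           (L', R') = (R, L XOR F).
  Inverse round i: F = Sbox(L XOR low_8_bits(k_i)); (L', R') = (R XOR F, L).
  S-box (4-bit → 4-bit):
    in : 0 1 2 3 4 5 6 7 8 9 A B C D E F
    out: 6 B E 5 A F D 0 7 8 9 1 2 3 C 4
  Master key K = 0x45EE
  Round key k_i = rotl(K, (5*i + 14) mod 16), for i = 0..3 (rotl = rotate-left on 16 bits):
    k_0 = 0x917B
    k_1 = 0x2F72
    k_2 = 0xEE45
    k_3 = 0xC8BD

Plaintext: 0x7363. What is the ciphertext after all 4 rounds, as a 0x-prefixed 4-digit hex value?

0x9599

s_0 = plaintext = 0x7363
s_1 = Round(s_0, k_0) = 0x63C4
s_2 = Round(s_1, k_1) = 0xC47E
s_3 = Round(s_2, k_2) = 0x7E95
s_4 = Round(s_3, k_3) = 0x9599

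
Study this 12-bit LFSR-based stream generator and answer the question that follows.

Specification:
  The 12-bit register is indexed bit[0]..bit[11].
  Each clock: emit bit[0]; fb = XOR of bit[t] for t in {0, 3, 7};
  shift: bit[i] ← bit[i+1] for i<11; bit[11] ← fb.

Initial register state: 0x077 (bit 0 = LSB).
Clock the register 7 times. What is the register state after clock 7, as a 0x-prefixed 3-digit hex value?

reg_0 = 0x077
clock 1: out=1, reg = 0x83B
clock 2: out=1, reg = 0x41D
clock 3: out=1, reg = 0x20E
clock 4: out=0, reg = 0x907
clock 5: out=1, reg = 0xC83
clock 6: out=1, reg = 0x641
clock 7: out=1, reg = 0xB20

0xB20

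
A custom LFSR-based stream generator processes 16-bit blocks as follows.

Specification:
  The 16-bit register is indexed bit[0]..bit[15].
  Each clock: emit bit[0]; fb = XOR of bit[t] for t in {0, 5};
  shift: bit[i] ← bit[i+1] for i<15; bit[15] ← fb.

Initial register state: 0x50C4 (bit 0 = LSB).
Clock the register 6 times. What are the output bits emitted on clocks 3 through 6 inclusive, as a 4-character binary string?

1000

reg_0 = 0x50C4
clock 1: out=0, reg = 0x2862
clock 2: out=0, reg = 0x9431
clock 3: out=1, reg = 0x4A18
clock 4: out=0, reg = 0x250C
clock 5: out=0, reg = 0x1286
clock 6: out=0, reg = 0x0943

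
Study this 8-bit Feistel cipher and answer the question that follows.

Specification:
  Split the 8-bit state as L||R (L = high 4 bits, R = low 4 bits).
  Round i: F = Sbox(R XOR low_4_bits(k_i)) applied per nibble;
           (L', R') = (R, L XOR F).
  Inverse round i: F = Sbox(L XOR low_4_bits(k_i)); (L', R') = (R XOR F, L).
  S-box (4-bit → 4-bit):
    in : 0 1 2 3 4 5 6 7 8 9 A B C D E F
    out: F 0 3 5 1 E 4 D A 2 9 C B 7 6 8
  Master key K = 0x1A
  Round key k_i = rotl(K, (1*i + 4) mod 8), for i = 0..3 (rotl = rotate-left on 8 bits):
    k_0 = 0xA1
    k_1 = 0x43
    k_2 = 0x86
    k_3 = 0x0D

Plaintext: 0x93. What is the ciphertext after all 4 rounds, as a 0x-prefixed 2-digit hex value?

0x78

s_0 = plaintext = 0x93
s_1 = Round(s_0, k_0) = 0x3A
s_2 = Round(s_1, k_1) = 0xA1
s_3 = Round(s_2, k_2) = 0x17
s_4 = Round(s_3, k_3) = 0x78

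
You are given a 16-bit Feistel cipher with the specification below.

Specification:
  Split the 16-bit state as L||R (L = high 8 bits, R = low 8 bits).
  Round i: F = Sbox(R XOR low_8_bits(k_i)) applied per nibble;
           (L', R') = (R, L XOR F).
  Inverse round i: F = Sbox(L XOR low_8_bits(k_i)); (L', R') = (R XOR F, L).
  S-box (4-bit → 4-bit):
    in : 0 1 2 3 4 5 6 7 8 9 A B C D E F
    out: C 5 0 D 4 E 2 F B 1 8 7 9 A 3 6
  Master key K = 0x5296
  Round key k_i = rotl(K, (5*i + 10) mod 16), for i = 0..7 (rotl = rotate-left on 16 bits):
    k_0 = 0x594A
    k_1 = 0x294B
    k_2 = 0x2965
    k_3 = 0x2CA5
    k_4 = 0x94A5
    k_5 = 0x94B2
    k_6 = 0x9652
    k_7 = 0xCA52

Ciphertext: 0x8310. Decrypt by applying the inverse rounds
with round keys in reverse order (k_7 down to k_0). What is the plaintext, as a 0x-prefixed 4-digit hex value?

0x4CFC

s_0 = ciphertext = 0x8310
s_1 = InvRound(s_0, k_7) = 0xB583
s_2 = InvRound(s_1, k_6) = 0xBCB5
s_3 = InvRound(s_2, k_5) = 0x76BC
s_4 = InvRound(s_3, k_4) = 0x1176
s_5 = InvRound(s_4, k_3) = 0x0211
s_6 = InvRound(s_5, k_2) = 0x3E02
s_7 = InvRound(s_6, k_1) = 0xFC3E
s_8 = InvRound(s_7, k_0) = 0x4CFC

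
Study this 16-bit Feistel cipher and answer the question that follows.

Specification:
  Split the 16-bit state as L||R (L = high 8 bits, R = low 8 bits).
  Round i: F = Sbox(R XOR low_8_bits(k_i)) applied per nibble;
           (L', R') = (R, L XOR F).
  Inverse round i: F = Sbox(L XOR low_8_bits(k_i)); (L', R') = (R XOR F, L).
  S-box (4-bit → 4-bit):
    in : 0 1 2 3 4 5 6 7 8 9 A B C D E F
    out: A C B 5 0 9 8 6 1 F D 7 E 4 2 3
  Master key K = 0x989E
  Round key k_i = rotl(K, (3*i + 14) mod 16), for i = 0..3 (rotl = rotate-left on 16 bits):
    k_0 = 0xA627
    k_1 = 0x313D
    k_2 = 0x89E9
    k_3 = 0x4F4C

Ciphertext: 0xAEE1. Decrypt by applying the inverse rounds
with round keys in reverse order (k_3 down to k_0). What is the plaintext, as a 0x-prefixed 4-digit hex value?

0x8272

s_0 = ciphertext = 0xAEE1
s_1 = InvRound(s_0, k_3) = 0xCAAE
s_2 = InvRound(s_1, k_2) = 0x1BCA
s_3 = InvRound(s_2, k_1) = 0x721B
s_4 = InvRound(s_3, k_0) = 0x8272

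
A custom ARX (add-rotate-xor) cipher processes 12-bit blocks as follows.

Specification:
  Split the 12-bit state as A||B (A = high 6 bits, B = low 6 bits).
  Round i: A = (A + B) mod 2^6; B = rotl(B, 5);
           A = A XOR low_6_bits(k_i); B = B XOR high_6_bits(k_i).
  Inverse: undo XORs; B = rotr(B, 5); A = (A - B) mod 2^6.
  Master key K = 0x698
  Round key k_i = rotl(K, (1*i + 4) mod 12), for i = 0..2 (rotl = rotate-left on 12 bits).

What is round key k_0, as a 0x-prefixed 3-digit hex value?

0x986

K = 0x698
k_0 = rotl(K, (1*0+4) mod 12) = rotl(K, 4) = 0x986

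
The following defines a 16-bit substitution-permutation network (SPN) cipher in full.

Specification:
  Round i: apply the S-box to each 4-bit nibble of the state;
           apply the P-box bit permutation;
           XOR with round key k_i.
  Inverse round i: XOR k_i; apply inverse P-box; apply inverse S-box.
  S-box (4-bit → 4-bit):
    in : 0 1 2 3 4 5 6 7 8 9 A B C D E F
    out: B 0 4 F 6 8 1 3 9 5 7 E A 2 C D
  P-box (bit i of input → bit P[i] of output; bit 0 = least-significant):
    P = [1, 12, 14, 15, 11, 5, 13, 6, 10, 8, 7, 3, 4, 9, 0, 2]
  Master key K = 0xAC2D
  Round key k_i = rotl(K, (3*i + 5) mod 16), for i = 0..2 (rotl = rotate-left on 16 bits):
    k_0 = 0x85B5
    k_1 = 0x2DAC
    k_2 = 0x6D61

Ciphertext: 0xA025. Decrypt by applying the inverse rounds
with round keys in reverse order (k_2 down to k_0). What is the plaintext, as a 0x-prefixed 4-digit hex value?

0xF81A

s_0 = ciphertext = 0xA025
s_1 = InvRound(s_0, k_2) = 0x578E
s_2 = InvRound(s_1, k_1) = 0xD1AA
s_3 = InvRound(s_2, k_0) = 0xF81A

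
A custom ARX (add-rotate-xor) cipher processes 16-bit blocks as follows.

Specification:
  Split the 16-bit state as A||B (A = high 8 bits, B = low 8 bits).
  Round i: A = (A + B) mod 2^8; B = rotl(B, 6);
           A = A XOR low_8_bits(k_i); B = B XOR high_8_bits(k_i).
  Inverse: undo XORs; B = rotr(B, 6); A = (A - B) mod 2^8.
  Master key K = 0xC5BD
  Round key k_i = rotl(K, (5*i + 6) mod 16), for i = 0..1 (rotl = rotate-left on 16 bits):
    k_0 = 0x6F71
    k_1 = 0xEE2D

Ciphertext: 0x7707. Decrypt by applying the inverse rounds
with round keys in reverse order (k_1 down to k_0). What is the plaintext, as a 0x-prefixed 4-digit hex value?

0x9F23

s_0 = ciphertext = 0x7707
s_1 = InvRound(s_0, k_1) = 0xB3A7
s_2 = InvRound(s_1, k_0) = 0x9F23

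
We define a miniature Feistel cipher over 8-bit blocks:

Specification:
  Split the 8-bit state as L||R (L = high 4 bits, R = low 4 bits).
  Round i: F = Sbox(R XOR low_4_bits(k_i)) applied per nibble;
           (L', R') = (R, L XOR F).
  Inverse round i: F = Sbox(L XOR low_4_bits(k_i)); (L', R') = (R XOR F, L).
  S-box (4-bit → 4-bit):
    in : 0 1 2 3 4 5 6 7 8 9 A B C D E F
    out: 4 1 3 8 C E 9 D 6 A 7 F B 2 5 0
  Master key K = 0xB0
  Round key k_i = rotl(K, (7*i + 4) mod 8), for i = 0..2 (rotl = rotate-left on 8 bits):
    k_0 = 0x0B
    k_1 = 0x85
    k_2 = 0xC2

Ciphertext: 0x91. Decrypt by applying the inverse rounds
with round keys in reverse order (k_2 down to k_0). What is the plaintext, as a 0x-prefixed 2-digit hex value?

s_0 = ciphertext = 0x91
s_1 = InvRound(s_0, k_2) = 0xE9
s_2 = InvRound(s_1, k_1) = 0x6E
s_3 = InvRound(s_2, k_0) = 0xC6

0xC6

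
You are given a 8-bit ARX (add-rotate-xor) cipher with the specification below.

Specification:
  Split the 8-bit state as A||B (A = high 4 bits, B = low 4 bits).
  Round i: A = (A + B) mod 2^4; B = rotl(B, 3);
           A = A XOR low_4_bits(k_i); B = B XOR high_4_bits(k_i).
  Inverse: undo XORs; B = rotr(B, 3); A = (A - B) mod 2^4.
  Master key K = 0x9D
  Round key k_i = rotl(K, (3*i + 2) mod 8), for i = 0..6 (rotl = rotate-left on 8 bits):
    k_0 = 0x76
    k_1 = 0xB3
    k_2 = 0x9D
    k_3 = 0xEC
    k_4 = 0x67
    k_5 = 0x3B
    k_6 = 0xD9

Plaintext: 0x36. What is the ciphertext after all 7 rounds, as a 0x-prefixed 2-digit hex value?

0x35

s_0 = plaintext = 0x36
s_1 = Round(s_0, k_0) = 0xF4
s_2 = Round(s_1, k_1) = 0x09
s_3 = Round(s_2, k_2) = 0x45
s_4 = Round(s_3, k_3) = 0x54
s_5 = Round(s_4, k_4) = 0xE4
s_6 = Round(s_5, k_5) = 0x91
s_7 = Round(s_6, k_6) = 0x35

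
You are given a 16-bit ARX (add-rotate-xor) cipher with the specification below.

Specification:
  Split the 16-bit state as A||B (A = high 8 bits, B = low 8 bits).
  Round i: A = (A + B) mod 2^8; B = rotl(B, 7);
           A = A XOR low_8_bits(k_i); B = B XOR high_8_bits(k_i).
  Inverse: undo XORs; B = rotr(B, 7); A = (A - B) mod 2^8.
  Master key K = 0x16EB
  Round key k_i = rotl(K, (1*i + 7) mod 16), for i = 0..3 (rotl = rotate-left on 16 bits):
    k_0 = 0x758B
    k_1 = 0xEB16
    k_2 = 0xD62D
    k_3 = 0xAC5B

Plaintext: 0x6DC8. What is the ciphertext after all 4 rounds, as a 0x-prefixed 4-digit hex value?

s_0 = plaintext = 0x6DC8
s_1 = Round(s_0, k_0) = 0xBE11
s_2 = Round(s_1, k_1) = 0xD963
s_3 = Round(s_2, k_2) = 0x1167
s_4 = Round(s_3, k_3) = 0x231F

0x231F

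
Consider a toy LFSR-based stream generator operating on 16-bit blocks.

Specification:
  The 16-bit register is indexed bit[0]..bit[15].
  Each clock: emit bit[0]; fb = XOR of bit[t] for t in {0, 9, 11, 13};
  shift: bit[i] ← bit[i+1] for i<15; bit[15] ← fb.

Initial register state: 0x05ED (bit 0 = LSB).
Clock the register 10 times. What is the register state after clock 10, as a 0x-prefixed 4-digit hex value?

reg_0 = 0x05ED
clock 1: out=1, reg = 0x82F6
clock 2: out=0, reg = 0xC17B
clock 3: out=1, reg = 0xE0BD
clock 4: out=1, reg = 0x705E
clock 5: out=0, reg = 0xB82F
clock 6: out=1, reg = 0xDC17
clock 7: out=1, reg = 0x6E0B
clock 8: out=1, reg = 0x3705
clock 9: out=1, reg = 0x9B82
clock 10: out=0, reg = 0x4DC1

0x4DC1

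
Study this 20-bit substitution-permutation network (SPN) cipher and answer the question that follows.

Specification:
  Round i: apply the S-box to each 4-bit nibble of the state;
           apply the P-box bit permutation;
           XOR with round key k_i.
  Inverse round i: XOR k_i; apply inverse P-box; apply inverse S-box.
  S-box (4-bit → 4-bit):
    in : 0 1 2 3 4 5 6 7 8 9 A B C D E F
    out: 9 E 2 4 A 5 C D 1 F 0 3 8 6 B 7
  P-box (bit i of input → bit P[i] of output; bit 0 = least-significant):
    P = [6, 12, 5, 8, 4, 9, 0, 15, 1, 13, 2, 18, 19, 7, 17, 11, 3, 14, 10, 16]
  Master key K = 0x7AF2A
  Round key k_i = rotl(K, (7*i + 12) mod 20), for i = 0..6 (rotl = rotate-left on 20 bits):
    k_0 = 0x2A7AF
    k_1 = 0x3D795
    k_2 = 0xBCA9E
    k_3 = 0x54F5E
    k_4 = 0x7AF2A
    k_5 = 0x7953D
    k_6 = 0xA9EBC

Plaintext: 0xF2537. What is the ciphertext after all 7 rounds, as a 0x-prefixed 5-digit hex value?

0x4F989

s_0 = plaintext = 0xF2537
s_1 = Round(s_0, k_0) = 0x2E240
s_2 = Round(s_1, k_1) = 0xB3C55
s_3 = Round(s_2, k_2) = 0xD8AE7
s_4 = Round(s_3, k_3) = 0xD882E
s_5 = Round(s_4, k_4) = 0xFF868
s_6 = Round(s_5, k_5) = 0xD51F6
s_7 = Round(s_6, k_6) = 0x4F989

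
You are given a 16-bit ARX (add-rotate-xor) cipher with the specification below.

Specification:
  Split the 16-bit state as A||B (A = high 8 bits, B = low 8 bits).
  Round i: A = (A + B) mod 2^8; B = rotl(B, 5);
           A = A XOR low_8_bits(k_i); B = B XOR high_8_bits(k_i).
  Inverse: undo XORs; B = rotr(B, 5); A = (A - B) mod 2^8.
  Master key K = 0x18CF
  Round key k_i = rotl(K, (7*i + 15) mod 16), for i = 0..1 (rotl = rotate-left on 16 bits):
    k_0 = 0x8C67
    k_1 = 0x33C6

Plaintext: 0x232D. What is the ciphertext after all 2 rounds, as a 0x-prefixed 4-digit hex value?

s_0 = plaintext = 0x232D
s_1 = Round(s_0, k_0) = 0x3729
s_2 = Round(s_1, k_1) = 0xA616

0xA616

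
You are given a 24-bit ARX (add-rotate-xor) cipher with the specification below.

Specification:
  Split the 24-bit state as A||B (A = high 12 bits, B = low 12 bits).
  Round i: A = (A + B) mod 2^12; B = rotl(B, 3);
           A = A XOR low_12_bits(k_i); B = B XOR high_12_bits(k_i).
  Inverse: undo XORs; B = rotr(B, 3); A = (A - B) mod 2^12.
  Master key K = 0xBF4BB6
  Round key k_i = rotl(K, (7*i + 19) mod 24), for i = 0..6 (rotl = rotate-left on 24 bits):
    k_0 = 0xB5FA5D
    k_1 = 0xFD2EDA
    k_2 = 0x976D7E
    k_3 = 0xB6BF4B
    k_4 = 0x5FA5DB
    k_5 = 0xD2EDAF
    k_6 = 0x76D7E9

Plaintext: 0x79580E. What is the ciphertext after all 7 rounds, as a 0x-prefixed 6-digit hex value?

0xC99AEC

s_0 = plaintext = 0x79580E
s_1 = Round(s_0, k_0) = 0x5FEB2B
s_2 = Round(s_1, k_1) = 0xFF368F
s_3 = Round(s_2, k_2) = 0xBFCD0D
s_4 = Round(s_3, k_3) = 0x642305
s_5 = Round(s_4, k_4) = 0xC9CDD3
s_6 = Round(s_5, k_5) = 0x7C03B0
s_7 = Round(s_6, k_6) = 0xC99AEC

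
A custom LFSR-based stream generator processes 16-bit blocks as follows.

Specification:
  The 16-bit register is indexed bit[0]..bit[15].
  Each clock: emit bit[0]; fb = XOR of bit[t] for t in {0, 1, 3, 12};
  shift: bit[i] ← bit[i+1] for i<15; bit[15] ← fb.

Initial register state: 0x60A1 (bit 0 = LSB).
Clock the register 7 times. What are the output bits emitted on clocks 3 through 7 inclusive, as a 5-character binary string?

00010

reg_0 = 0x60A1
clock 1: out=1, reg = 0xB050
clock 2: out=0, reg = 0xD828
clock 3: out=0, reg = 0x6C14
clock 4: out=0, reg = 0x360A
clock 5: out=0, reg = 0x9B05
clock 6: out=1, reg = 0x4D82
clock 7: out=0, reg = 0xA6C1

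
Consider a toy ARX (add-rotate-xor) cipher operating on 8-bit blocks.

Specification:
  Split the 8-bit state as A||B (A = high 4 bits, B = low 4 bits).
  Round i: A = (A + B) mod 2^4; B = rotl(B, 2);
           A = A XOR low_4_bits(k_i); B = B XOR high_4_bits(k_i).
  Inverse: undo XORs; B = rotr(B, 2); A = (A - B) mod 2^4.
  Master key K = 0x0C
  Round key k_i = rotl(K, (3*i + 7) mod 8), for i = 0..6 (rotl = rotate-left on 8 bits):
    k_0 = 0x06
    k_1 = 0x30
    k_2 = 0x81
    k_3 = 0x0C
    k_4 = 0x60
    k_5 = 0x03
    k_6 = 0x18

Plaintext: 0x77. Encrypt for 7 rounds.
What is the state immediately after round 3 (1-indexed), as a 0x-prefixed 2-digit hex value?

s_0 = plaintext = 0x77
s_1 = Round(s_0, k_0) = 0x8D
s_2 = Round(s_1, k_1) = 0x54
s_3 = Round(s_2, k_2) = 0x89
s_4 = Round(s_3, k_3) = 0xD6
s_5 = Round(s_4, k_4) = 0x3F
s_6 = Round(s_5, k_5) = 0x1F
s_7 = Round(s_6, k_6) = 0x8E

0x89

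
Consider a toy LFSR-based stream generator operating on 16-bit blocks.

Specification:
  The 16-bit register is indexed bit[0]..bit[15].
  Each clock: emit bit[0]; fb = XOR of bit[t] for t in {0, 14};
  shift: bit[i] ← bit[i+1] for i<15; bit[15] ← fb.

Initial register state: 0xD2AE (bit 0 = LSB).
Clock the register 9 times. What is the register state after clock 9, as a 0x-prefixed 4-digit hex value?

reg_0 = 0xD2AE
clock 1: out=0, reg = 0xE957
clock 2: out=1, reg = 0x74AB
clock 3: out=1, reg = 0x3A55
clock 4: out=1, reg = 0x9D2A
clock 5: out=0, reg = 0x4E95
clock 6: out=1, reg = 0x274A
clock 7: out=0, reg = 0x13A5
clock 8: out=1, reg = 0x89D2
clock 9: out=0, reg = 0x44E9

0x44E9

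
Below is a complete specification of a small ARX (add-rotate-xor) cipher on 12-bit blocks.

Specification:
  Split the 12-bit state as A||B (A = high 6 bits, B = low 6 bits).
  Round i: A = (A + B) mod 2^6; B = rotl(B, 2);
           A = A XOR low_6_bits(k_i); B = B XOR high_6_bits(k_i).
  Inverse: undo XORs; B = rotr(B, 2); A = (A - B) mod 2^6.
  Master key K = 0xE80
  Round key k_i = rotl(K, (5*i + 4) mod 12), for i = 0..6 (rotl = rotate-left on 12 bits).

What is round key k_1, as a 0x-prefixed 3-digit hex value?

0x1D0

K = 0xE80
k_0 = rotl(K, (5*0+4) mod 12) = rotl(K, 4) = 0x80E
k_1 = rotl(K, (5*1+4) mod 12) = rotl(K, 9) = 0x1D0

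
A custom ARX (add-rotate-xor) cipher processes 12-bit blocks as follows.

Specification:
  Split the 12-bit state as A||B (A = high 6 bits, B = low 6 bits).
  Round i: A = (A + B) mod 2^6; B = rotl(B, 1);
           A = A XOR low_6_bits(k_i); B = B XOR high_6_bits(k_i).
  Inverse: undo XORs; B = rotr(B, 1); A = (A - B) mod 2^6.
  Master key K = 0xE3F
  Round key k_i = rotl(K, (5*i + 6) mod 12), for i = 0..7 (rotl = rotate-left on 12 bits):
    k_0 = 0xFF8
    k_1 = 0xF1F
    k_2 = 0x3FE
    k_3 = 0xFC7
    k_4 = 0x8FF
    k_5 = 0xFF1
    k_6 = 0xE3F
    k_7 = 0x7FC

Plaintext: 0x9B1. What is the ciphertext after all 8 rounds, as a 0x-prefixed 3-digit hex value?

s_0 = plaintext = 0x9B1
s_1 = Round(s_0, k_0) = 0xBDC
s_2 = Round(s_1, k_1) = 0x504
s_3 = Round(s_2, k_2) = 0x987
s_4 = Round(s_3, k_3) = 0xAB1
s_5 = Round(s_4, k_4) = 0x900
s_6 = Round(s_5, k_5) = 0x57F
s_7 = Round(s_6, k_6) = 0xAC7
s_8 = Round(s_7, k_7) = 0x391

0x391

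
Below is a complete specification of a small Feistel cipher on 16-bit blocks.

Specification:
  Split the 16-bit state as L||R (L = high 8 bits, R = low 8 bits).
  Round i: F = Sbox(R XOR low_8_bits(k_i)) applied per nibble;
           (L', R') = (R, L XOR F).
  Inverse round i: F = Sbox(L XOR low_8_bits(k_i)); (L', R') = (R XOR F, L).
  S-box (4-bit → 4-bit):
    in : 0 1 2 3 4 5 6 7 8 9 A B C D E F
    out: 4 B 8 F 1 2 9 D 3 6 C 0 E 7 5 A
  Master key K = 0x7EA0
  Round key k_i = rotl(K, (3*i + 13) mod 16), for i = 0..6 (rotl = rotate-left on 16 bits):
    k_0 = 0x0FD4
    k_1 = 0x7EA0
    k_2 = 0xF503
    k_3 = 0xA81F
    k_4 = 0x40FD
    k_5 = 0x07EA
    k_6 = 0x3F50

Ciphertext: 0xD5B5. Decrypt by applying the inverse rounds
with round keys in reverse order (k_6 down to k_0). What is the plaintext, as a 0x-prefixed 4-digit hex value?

0xFEEA

s_0 = ciphertext = 0xD5B5
s_1 = InvRound(s_0, k_6) = 0x87D5
s_2 = InvRound(s_1, k_5) = 0x4287
s_3 = InvRound(s_2, k_4) = 0x8D42
s_4 = InvRound(s_3, k_3) = 0x2A8D
s_5 = InvRound(s_4, k_2) = 0x0B2A
s_6 = InvRound(s_5, k_1) = 0xEA0B
s_7 = InvRound(s_6, k_0) = 0xFEEA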